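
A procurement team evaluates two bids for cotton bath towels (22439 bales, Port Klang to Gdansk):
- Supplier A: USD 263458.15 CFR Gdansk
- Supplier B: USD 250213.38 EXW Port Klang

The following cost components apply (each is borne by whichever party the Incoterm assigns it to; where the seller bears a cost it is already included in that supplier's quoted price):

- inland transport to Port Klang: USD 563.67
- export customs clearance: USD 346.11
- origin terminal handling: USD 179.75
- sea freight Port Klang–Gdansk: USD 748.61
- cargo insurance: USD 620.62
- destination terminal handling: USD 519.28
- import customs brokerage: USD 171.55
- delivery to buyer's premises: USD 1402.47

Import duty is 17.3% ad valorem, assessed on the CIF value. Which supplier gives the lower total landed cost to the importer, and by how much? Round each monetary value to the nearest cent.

Supplier A (CFR):
CIF value = CFR price + insurance = 263458.15 + 620.62 = 264078.77
Import duty = 264078.77 × 17.3% = 45685.63
Buyer bears (A): 620.62 + 519.28 + 171.55 + 1402.47 = 2713.92
Landed cost (A) = invoice 263458.15 + 2713.92 + duty 45685.63 = 311857.70
Supplier B (EXW):
CIF value = EXW price + inland to port + export clearance + origin terminal + freight + insurance = 250213.38 + 563.67 + 346.11 + 179.75 + 748.61 + 620.62 = 252672.14
Import duty = 252672.14 × 17.3% = 43712.28
Buyer bears (B): 563.67 + 346.11 + 179.75 + 748.61 + 620.62 + 519.28 + 171.55 + 1402.47 = 4552.06
Landed cost (B) = invoice 250213.38 + 4552.06 + duty 43712.28 = 298477.72
Difference = |311857.70 − 298477.72| = 13379.98

Supplier B is cheaper by USD 13379.98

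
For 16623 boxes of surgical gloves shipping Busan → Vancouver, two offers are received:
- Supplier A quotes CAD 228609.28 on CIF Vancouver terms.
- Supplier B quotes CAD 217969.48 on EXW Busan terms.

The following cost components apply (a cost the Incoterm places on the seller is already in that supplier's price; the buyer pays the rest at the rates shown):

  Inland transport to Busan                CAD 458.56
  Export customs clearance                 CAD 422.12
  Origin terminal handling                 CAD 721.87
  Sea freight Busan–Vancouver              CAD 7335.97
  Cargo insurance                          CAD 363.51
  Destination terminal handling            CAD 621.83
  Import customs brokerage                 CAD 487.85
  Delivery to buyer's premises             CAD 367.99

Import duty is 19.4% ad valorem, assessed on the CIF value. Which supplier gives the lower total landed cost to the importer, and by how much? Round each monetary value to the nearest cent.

Supplier B is cheaper by CAD 1597.30

Supplier A (CIF):
The CIF price already equals the CIF value: 228609.28
Import duty = 228609.28 × 19.4% = 44350.20
Buyer bears (A): 621.83 + 487.85 + 367.99 = 1477.67
Landed cost (A) = invoice 228609.28 + 1477.67 + duty 44350.20 = 274437.15
Supplier B (EXW):
CIF value = EXW price + inland to port + export clearance + origin terminal + freight + insurance = 217969.48 + 458.56 + 422.12 + 721.87 + 7335.97 + 363.51 = 227271.51
Import duty = 227271.51 × 19.4% = 44090.67
Buyer bears (B): 458.56 + 422.12 + 721.87 + 7335.97 + 363.51 + 621.83 + 487.85 + 367.99 = 10779.70
Landed cost (B) = invoice 217969.48 + 10779.70 + duty 44090.67 = 272839.85
Difference = |274437.15 − 272839.85| = 1597.30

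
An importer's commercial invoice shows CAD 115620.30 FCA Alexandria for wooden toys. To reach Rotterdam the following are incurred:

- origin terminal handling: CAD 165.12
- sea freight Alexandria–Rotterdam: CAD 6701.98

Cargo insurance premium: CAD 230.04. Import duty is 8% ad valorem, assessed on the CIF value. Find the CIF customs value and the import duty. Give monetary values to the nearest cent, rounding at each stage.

CIF value: CAD 122717.44; import duty: CAD 9817.40

CIF = FCA price + pre-shipment costs + freight + insurance
CIF = 115620.30 + 165.12 + 6701.98 + 230.04 = 122717.44
Import duty = 122717.44 × 8% = 9817.40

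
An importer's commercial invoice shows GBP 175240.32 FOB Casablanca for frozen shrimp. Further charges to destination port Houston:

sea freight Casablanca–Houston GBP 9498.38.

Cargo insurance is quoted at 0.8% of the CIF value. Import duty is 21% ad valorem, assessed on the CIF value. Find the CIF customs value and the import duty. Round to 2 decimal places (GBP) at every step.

CIF value: GBP 186228.53; import duty: GBP 39107.99

Let C be the CIF value. C = FOB price + freight + 0.8% × C
C − 0.8% × C = 175240.32 + 9498.38
0.992 × C = 184738.70
C = 184738.70 / 0.992 = 186228.53
Insurance premium = 0.8% × 186228.53 = 1489.83
Import duty = 186228.53 × 21% = 39107.99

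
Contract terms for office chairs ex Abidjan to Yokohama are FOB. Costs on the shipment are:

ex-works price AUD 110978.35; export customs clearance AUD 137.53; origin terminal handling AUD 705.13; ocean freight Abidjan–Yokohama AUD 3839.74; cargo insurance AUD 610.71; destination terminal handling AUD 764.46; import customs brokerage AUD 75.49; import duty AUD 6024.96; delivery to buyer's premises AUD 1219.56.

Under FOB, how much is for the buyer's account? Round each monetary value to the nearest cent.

Buyer's account: AUD 12534.92

FOB: the seller bears costs until goods are on board at the origin port; the buyer bears freight, insurance and all costs thereafter.
Seller's account: goods 110978.35 + export clearance 137.53 + origin terminal 705.13 = 111821.01
Buyer's account: freight 3839.74 + insurance 610.71 + destination terminal 764.46 + brokerage 75.49 + duty 6024.96 + delivery 1219.56 = 12534.92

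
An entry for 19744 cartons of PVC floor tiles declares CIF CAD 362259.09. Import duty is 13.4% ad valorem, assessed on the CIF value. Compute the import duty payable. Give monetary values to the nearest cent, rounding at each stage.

Import duty: CAD 48542.72

Import duty = 362259.09 × 13.4% = 48542.72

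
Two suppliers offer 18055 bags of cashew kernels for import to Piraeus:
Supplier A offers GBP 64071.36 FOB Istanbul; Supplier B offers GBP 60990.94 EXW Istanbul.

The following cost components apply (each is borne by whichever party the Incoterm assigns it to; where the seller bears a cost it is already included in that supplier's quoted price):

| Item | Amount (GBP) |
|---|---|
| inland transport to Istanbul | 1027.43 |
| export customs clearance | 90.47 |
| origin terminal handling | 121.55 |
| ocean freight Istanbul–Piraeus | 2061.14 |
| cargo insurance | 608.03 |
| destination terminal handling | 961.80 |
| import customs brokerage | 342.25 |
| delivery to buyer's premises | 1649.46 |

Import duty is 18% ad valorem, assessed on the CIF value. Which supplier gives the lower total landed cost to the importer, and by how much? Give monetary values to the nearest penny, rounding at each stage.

Supplier A (FOB):
CIF value = FOB price + freight + insurance = 64071.36 + 2061.14 + 608.03 = 66740.53
Import duty = 66740.53 × 18% = 12013.30
Buyer bears (A): 2061.14 + 608.03 + 961.80 + 342.25 + 1649.46 = 5622.68
Landed cost (A) = invoice 64071.36 + 5622.68 + duty 12013.30 = 81707.34
Supplier B (EXW):
CIF value = EXW price + inland to port + export clearance + origin terminal + freight + insurance = 60990.94 + 1027.43 + 90.47 + 121.55 + 2061.14 + 608.03 = 64899.56
Import duty = 64899.56 × 18% = 11681.92
Buyer bears (B): 1027.43 + 90.47 + 121.55 + 2061.14 + 608.03 + 961.80 + 342.25 + 1649.46 = 6862.13
Landed cost (B) = invoice 60990.94 + 6862.13 + duty 11681.92 = 79534.99
Difference = |81707.34 − 79534.99| = 2172.35

Supplier B is cheaper by GBP 2172.35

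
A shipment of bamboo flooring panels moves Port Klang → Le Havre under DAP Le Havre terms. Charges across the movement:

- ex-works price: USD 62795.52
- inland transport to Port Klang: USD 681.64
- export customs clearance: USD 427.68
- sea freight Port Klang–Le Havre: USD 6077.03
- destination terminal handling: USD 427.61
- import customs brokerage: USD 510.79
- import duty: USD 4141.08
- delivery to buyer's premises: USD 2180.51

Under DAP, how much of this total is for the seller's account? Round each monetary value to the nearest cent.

DAP: the seller bears all costs to the named destination except import duty and clearance.
Seller's account: goods 62795.52 + inland to port 681.64 + export clearance 427.68 + freight 6077.03 + destination terminal 427.61 + delivery 2180.51 = 72589.99
Buyer's account: brokerage 510.79 + duty 4141.08 = 4651.87

Seller's account: USD 72589.99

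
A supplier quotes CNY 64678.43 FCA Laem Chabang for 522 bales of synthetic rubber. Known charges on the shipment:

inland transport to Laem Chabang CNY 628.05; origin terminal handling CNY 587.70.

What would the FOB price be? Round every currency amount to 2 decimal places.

Not relevant to the conversion: inland to port — on the seller under both FCA and FOB; already in the FCA price and stays in the FOB price.
From FCA to FOB, the seller additionally bears: origin terminal.
FOB price = 64678.43 + 587.70 = 65266.13

FOB price: CNY 65266.13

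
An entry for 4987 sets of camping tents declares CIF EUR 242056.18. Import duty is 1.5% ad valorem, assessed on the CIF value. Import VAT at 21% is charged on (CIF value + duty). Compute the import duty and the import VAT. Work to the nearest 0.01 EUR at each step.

Import duty = 242056.18 × 1.5% = 3630.84
VAT base = CIF + duty = 242056.18 + 3630.84 = 245687.02
Import VAT = 245687.02 × 21% = 51594.27

Import duty: EUR 3630.84; import VAT: EUR 51594.27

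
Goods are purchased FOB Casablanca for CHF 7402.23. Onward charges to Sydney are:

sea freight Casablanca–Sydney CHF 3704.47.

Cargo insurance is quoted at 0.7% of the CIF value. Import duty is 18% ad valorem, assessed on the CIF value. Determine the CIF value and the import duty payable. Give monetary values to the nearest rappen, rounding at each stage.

Let C be the CIF value. C = FOB price + freight + 0.7% × C
C − 0.7% × C = 7402.23 + 3704.47
0.993 × C = 11106.70
C = 11106.70 / 0.993 = 11184.99
Insurance premium = 0.7% × 11184.99 = 78.29
Import duty = 11184.99 × 18% = 2013.30

CIF value: CHF 11184.99; import duty: CHF 2013.30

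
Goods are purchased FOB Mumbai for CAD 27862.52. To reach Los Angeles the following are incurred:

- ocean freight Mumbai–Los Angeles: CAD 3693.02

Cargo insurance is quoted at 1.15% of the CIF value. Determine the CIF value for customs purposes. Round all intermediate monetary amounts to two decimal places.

Let C be the CIF value. C = FOB price + freight + 1.15% × C
C − 1.15% × C = 27862.52 + 3693.02
0.9885 × C = 31555.54
C = 31555.54 / 0.9885 = 31922.65
Insurance premium = 1.15% × 31922.65 = 367.11

CIF value: CAD 31922.65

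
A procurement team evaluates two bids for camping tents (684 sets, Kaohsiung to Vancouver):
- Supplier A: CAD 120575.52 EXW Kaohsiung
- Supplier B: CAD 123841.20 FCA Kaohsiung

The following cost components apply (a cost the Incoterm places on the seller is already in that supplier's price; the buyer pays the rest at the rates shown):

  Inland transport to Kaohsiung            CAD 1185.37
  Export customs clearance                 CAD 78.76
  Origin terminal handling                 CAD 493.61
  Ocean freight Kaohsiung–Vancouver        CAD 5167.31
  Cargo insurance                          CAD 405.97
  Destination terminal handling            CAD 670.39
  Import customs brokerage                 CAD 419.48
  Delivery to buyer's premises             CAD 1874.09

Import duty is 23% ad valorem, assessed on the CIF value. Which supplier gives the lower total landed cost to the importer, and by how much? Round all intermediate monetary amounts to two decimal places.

Supplier A (EXW):
CIF value = EXW price + inland to port + export clearance + origin terminal + freight + insurance = 120575.52 + 1185.37 + 78.76 + 493.61 + 5167.31 + 405.97 = 127906.54
Import duty = 127906.54 × 23% = 29418.50
Buyer bears (A): 1185.37 + 78.76 + 493.61 + 5167.31 + 405.97 + 670.39 + 419.48 + 1874.09 = 10294.98
Landed cost (A) = invoice 120575.52 + 10294.98 + duty 29418.50 = 160289.00
Supplier B (FCA):
CIF value = FCA price + origin terminal + freight + insurance = 123841.20 + 493.61 + 5167.31 + 405.97 = 129908.09
Import duty = 129908.09 × 23% = 29878.86
Buyer bears (B): 493.61 + 5167.31 + 405.97 + 670.39 + 419.48 + 1874.09 = 9030.85
Landed cost (B) = invoice 123841.20 + 9030.85 + duty 29878.86 = 162750.91
Difference = |160289.00 − 162750.91| = 2461.91

Supplier A is cheaper by CAD 2461.91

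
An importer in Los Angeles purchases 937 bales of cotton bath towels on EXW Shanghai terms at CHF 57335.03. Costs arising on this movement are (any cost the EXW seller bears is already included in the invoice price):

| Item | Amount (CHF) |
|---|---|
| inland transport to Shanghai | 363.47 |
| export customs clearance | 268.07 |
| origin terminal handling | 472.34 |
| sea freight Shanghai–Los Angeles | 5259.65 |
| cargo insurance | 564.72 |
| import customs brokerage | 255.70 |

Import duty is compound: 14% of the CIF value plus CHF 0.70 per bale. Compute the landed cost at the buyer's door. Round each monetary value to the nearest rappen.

Total landed cost: CHF 74171.74

EXW: the seller makes goods available at their premises; the buyer bears all onward costs.
CIF value = EXW price + inland to port + export clearance + origin terminal + freight + insurance = 57335.03 + 363.47 + 268.07 + 472.34 + 5259.65 + 564.72 = 64263.28
Ad valorem component: 64263.28 × 14% = 8996.86
Specific component: 937 × 0.70 = 655.90
Import duty = 8996.86 + 655.90 = 9652.76
Buyer bears: inland to port 363.47 + export clearance 268.07 + origin terminal 472.34 + freight 5259.65 + insurance 564.72 + brokerage 255.70 + duty 9652.76 = 16836.71
Landed cost = invoice 57335.03 + 16836.71 = 74171.74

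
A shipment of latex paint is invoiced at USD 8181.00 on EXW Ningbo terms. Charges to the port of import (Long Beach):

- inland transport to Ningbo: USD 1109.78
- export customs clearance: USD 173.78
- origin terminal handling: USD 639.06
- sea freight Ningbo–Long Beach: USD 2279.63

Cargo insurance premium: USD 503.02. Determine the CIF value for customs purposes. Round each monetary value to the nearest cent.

CIF = EXW price + pre-shipment costs + freight + insurance
CIF = 8181.00 + 1109.78 + 173.78 + 639.06 + 2279.63 + 503.02 = 12886.27

CIF value: USD 12886.27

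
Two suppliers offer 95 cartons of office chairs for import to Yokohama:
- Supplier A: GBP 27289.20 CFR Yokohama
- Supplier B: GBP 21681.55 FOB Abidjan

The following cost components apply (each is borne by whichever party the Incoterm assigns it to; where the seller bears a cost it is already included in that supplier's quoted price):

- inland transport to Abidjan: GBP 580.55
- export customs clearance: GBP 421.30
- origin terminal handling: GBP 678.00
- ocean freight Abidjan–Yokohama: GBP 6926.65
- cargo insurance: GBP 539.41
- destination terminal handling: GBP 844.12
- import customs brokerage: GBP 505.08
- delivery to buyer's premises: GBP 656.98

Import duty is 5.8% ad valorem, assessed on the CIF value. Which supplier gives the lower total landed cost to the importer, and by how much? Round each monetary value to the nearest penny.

Supplier A (CFR):
CIF value = CFR price + insurance = 27289.20 + 539.41 = 27828.61
Import duty = 27828.61 × 5.8% = 1614.06
Buyer bears (A): 539.41 + 844.12 + 505.08 + 656.98 = 2545.59
Landed cost (A) = invoice 27289.20 + 2545.59 + duty 1614.06 = 31448.85
Supplier B (FOB):
CIF value = FOB price + freight + insurance = 21681.55 + 6926.65 + 539.41 = 29147.61
Import duty = 29147.61 × 5.8% = 1690.56
Buyer bears (B): 6926.65 + 539.41 + 844.12 + 505.08 + 656.98 = 9472.24
Landed cost (B) = invoice 21681.55 + 9472.24 + duty 1690.56 = 32844.35
Difference = |31448.85 − 32844.35| = 1395.50

Supplier A is cheaper by GBP 1395.50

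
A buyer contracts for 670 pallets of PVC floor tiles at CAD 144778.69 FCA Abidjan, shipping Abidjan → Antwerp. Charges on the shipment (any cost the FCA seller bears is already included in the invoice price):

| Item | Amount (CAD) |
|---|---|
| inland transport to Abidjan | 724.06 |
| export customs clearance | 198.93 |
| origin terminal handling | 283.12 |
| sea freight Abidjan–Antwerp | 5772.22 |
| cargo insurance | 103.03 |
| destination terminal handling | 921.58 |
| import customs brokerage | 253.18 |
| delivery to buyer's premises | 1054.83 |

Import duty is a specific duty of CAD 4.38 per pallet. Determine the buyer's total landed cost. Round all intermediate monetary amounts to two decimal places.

FCA: the seller delivers export-cleared goods to the carrier; the buyer bears costs from that point.
Already in the invoice (seller's account under FCA): inland to port, export clearance — exclude.
CIF value = FCA price + origin terminal + freight + insurance = 144778.69 + 283.12 + 5772.22 + 103.03 = 150937.06
Import duty = 670 × 4.38 = 2934.60
Buyer bears: origin terminal 283.12 + freight 5772.22 + insurance 103.03 + destination terminal 921.58 + brokerage 253.18 + delivery 1054.83 + duty 2934.60 = 11322.56
Landed cost = invoice 144778.69 + 11322.56 = 156101.25

Total landed cost: CAD 156101.25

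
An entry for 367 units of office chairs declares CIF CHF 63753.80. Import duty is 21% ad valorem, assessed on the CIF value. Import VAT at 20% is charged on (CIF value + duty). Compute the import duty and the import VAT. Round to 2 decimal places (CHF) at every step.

Import duty: CHF 13388.30; import VAT: CHF 15428.42

Import duty = 63753.80 × 21% = 13388.30
VAT base = CIF + duty = 63753.80 + 13388.30 = 77142.10
Import VAT = 77142.10 × 20% = 15428.42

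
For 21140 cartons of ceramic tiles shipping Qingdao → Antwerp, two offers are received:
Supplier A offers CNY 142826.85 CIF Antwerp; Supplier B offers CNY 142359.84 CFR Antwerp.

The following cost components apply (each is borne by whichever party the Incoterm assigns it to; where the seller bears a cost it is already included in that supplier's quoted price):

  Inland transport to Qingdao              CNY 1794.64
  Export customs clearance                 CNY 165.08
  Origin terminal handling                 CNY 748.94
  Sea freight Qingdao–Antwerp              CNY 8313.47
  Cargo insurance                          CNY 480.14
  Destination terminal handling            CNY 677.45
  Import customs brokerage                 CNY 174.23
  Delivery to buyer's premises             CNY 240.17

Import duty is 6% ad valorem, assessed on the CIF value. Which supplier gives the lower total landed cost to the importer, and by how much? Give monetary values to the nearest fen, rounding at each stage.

Supplier A is cheaper by CNY 13.92

Supplier A (CIF):
The CIF price already equals the CIF value: 142826.85
Import duty = 142826.85 × 6% = 8569.61
Buyer bears (A): 677.45 + 174.23 + 240.17 = 1091.85
Landed cost (A) = invoice 142826.85 + 1091.85 + duty 8569.61 = 152488.31
Supplier B (CFR):
CIF value = CFR price + insurance = 142359.84 + 480.14 = 142839.98
Import duty = 142839.98 × 6% = 8570.40
Buyer bears (B): 480.14 + 677.45 + 174.23 + 240.17 = 1571.99
Landed cost (B) = invoice 142359.84 + 1571.99 + duty 8570.40 = 152502.23
Difference = |152488.31 − 152502.23| = 13.92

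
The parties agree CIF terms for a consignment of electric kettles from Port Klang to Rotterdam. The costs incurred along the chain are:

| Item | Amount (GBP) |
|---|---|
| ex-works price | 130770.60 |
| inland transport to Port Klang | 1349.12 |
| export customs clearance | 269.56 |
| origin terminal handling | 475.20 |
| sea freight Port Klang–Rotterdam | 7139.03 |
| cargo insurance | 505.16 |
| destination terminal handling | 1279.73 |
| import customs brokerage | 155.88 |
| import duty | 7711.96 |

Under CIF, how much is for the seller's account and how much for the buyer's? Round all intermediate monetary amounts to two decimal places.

CIF: the seller pays costs through ocean freight and marine insurance to the destination port.
Seller's account: goods 130770.60 + inland to port 1349.12 + export clearance 269.56 + origin terminal 475.20 + freight 7139.03 + insurance 505.16 = 140508.67
Buyer's account: destination terminal 1279.73 + brokerage 155.88 + duty 7711.96 = 9147.57

Seller: GBP 140508.67; buyer: GBP 9147.57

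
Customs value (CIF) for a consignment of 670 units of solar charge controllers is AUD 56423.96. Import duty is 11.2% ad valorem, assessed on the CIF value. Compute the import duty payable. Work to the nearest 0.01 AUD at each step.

Import duty = 56423.96 × 11.2% = 6319.48

Import duty: AUD 6319.48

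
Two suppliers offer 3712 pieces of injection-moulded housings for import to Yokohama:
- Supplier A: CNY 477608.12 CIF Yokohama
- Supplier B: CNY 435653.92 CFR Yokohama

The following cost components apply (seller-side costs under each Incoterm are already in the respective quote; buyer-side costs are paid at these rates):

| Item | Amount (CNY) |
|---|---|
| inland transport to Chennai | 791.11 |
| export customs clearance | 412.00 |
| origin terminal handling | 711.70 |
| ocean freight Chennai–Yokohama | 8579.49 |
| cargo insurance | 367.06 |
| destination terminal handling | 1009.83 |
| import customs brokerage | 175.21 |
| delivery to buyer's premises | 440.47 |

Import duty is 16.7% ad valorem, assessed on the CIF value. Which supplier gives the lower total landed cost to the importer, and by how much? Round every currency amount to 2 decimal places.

Supplier B is cheaper by CNY 48532.20

Supplier A (CIF):
The CIF price already equals the CIF value: 477608.12
Import duty = 477608.12 × 16.7% = 79760.56
Buyer bears (A): 1009.83 + 175.21 + 440.47 = 1625.51
Landed cost (A) = invoice 477608.12 + 1625.51 + duty 79760.56 = 558994.19
Supplier B (CFR):
CIF value = CFR price + insurance = 435653.92 + 367.06 = 436020.98
Import duty = 436020.98 × 16.7% = 72815.50
Buyer bears (B): 367.06 + 1009.83 + 175.21 + 440.47 = 1992.57
Landed cost (B) = invoice 435653.92 + 1992.57 + duty 72815.50 = 510461.99
Difference = |558994.19 − 510461.99| = 48532.20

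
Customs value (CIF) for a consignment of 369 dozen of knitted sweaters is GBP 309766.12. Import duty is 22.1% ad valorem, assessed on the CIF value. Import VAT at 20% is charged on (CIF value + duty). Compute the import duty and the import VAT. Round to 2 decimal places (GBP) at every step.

Import duty: GBP 68458.31; import VAT: GBP 75644.89

Import duty = 309766.12 × 22.1% = 68458.31
VAT base = CIF + duty = 309766.12 + 68458.31 = 378224.43
Import VAT = 378224.43 × 20% = 75644.89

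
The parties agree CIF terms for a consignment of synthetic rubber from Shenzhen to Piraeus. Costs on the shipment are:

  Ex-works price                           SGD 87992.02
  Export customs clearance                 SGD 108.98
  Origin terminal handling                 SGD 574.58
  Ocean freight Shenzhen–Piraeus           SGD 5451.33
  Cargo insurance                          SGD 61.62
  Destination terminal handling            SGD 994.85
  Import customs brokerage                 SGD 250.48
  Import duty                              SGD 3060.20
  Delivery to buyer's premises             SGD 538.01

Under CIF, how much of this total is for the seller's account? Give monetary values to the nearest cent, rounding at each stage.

Seller's account: SGD 94188.53

CIF: the seller pays costs through ocean freight and marine insurance to the destination port.
Seller's account: goods 87992.02 + export clearance 108.98 + origin terminal 574.58 + freight 5451.33 + insurance 61.62 = 94188.53
Buyer's account: destination terminal 994.85 + brokerage 250.48 + duty 3060.20 + delivery 538.01 = 4843.54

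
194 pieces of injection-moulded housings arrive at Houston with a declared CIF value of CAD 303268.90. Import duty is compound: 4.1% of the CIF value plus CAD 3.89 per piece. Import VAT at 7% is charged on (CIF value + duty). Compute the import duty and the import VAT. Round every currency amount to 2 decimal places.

Ad valorem component: 303268.90 × 4.1% = 12434.02
Specific component: 194 × 3.89 = 754.66
Import duty = 12434.02 + 754.66 = 13188.68
VAT base = CIF + duty = 303268.90 + 13188.68 = 316457.58
Import VAT = 316457.58 × 7% = 22152.03

Import duty: CAD 13188.68; import VAT: CAD 22152.03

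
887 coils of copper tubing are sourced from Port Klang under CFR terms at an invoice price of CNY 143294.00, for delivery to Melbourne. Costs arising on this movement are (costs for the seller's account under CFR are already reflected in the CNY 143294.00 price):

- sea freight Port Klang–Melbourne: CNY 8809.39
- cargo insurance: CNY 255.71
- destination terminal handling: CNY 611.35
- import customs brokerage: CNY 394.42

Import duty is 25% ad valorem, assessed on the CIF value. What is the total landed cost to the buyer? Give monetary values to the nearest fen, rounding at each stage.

Total landed cost: CNY 180442.91

CFR: the seller pays costs through ocean freight to the destination port, but not insurance.
Already in the invoice (seller's account under CFR): freight — exclude.
CIF value = CFR price + insurance = 143294.00 + 255.71 = 143549.71
Import duty = 143549.71 × 25% = 35887.43
Buyer bears: insurance 255.71 + destination terminal 611.35 + brokerage 394.42 + duty 35887.43 = 37148.91
Landed cost = invoice 143294.00 + 37148.91 = 180442.91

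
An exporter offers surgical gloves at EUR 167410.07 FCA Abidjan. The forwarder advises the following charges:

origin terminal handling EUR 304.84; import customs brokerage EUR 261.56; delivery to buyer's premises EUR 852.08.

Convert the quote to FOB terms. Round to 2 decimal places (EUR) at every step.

Not relevant to the conversion: delivery, brokerage — on the buyer under both terms; not part of either seller's price.
From FCA to FOB, the seller additionally bears: origin terminal.
FOB price = 167410.07 + 304.84 = 167714.91

FOB price: EUR 167714.91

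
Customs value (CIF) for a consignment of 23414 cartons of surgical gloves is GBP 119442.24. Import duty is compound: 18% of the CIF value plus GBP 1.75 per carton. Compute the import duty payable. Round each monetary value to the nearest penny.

Import duty: GBP 62474.10

Ad valorem component: 119442.24 × 18% = 21499.60
Specific component: 23414 × 1.75 = 40974.50
Import duty = 21499.60 + 40974.50 = 62474.10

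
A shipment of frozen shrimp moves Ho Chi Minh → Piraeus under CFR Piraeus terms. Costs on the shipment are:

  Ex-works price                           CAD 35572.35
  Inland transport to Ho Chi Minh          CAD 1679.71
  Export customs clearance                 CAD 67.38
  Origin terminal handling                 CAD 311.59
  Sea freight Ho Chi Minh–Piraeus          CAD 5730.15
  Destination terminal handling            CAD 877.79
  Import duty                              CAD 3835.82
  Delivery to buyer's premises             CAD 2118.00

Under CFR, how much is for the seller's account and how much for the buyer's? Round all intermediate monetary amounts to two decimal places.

Seller: CAD 43361.18; buyer: CAD 6831.61

CFR: the seller pays costs through ocean freight to the destination port, but not insurance.
Seller's account: goods 35572.35 + inland to port 1679.71 + export clearance 67.38 + origin terminal 311.59 + freight 5730.15 = 43361.18
Buyer's account: destination terminal 877.79 + duty 3835.82 + delivery 2118.00 = 6831.61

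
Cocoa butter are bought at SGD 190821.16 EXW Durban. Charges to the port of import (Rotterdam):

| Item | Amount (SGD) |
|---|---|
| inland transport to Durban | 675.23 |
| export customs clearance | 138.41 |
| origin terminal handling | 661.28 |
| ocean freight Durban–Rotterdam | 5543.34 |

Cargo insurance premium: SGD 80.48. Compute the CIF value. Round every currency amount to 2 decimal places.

CIF value: SGD 197919.90

CIF = EXW price + pre-shipment costs + freight + insurance
CIF = 190821.16 + 675.23 + 138.41 + 661.28 + 5543.34 + 80.48 = 197919.90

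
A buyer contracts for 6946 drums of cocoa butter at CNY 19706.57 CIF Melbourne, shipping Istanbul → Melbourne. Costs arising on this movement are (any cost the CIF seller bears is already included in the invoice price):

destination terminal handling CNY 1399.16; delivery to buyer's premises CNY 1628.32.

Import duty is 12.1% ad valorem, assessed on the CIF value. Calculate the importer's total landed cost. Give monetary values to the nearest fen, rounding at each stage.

CIF: the seller pays costs through ocean freight and marine insurance to the destination port.
The CIF price already equals the CIF value: 19706.57
Import duty = 19706.57 × 12.1% = 2384.49
Buyer bears: destination terminal 1399.16 + delivery 1628.32 + duty 2384.49 = 5411.97
Landed cost = invoice 19706.57 + 5411.97 = 25118.54

Total landed cost: CNY 25118.54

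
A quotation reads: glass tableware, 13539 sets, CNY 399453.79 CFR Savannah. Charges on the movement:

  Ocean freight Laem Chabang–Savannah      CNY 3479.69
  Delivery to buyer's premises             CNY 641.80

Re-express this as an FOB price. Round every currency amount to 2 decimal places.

Not relevant to the conversion: delivery — on the buyer under both terms; not part of either seller's price.
From CFR to FOB, the seller no longer bears: freight.
FOB price = 399453.79 − 3479.69 = 395974.10

FOB price: CNY 395974.10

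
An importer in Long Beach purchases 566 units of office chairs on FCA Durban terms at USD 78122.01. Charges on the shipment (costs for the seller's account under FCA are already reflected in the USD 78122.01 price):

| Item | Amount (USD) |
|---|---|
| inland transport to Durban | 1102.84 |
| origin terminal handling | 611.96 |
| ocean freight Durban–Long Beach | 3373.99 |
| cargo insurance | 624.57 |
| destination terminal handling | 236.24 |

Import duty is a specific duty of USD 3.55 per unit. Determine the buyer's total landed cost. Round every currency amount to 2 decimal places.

Total landed cost: USD 84978.07

FCA: the seller delivers export-cleared goods to the carrier; the buyer bears costs from that point.
Already in the invoice (seller's account under FCA): inland to port — exclude.
CIF value = FCA price + origin terminal + freight + insurance = 78122.01 + 611.96 + 3373.99 + 624.57 = 82732.53
Import duty = 566 × 3.55 = 2009.30
Buyer bears: origin terminal 611.96 + freight 3373.99 + insurance 624.57 + destination terminal 236.24 + duty 2009.30 = 6856.06
Landed cost = invoice 78122.01 + 6856.06 = 84978.07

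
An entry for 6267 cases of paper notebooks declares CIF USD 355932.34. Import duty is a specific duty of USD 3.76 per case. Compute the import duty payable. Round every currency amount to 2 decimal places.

Import duty = 6267 × 3.76 = 23563.92

Import duty: USD 23563.92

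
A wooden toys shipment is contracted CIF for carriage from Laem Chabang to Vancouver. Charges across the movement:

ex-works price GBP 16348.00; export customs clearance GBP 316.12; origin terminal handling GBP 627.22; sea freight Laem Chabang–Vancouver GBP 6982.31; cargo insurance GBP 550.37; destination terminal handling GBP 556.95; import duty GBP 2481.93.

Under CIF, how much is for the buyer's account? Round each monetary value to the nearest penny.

Buyer's account: GBP 3038.88

CIF: the seller pays costs through ocean freight and marine insurance to the destination port.
Seller's account: goods 16348.00 + export clearance 316.12 + origin terminal 627.22 + freight 6982.31 + insurance 550.37 = 24824.02
Buyer's account: destination terminal 556.95 + duty 2481.93 = 3038.88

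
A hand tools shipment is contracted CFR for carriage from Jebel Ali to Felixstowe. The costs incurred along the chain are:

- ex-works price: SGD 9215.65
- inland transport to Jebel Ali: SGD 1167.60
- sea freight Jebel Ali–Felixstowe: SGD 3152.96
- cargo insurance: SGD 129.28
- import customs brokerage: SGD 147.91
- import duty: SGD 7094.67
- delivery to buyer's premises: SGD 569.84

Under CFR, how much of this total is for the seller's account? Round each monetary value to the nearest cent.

CFR: the seller pays costs through ocean freight to the destination port, but not insurance.
Seller's account: goods 9215.65 + inland to port 1167.60 + freight 3152.96 = 13536.21
Buyer's account: insurance 129.28 + brokerage 147.91 + duty 7094.67 + delivery 569.84 = 7941.70

Seller's account: SGD 13536.21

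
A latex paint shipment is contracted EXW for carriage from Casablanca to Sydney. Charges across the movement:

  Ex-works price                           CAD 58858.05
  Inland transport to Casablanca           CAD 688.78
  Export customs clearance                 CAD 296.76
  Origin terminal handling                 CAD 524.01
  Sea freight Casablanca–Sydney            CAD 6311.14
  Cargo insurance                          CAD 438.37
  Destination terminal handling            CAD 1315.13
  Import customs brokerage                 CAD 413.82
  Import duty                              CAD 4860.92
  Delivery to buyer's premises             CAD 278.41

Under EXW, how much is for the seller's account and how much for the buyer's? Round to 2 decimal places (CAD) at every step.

Seller: CAD 58858.05; buyer: CAD 15127.34

EXW: the seller makes goods available at their premises; the buyer bears all onward costs.
Seller's account: goods 58858.05 = 58858.05
Buyer's account: inland to port 688.78 + export clearance 296.76 + origin terminal 524.01 + freight 6311.14 + insurance 438.37 + destination terminal 1315.13 + brokerage 413.82 + duty 4860.92 + delivery 278.41 = 15127.34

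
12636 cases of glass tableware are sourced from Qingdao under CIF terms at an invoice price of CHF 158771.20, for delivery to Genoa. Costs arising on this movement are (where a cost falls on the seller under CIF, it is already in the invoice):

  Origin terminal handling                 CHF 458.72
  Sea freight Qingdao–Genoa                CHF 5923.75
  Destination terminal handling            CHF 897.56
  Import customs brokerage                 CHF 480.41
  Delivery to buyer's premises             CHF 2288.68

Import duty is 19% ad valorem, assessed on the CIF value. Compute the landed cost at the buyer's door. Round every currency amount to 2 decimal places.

CIF: the seller pays costs through ocean freight and marine insurance to the destination port.
Already in the invoice (seller's account under CIF): origin terminal, freight — exclude.
The CIF price already equals the CIF value: 158771.20
Import duty = 158771.20 × 19% = 30166.53
Buyer bears: destination terminal 897.56 + brokerage 480.41 + delivery 2288.68 + duty 30166.53 = 33833.18
Landed cost = invoice 158771.20 + 33833.18 = 192604.38

Total landed cost: CHF 192604.38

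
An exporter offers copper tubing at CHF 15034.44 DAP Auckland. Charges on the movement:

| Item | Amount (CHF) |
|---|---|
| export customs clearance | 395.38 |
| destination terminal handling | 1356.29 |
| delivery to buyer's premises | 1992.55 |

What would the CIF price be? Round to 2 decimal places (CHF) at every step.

CIF price: CHF 11685.60

Not relevant to the conversion: export clearance — on the seller under both DAP and CIF; already in the DAP price and stays in the CIF price.
From DAP to CIF, the seller no longer bears: destination terminal, delivery.
CIF price = 15034.44 − 1356.29 − 1992.55 = 11685.60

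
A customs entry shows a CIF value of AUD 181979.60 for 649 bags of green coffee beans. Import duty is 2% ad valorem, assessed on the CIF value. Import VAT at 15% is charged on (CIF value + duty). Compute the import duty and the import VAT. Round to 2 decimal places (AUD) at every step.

Import duty = 181979.60 × 2% = 3639.59
VAT base = CIF + duty = 181979.60 + 3639.59 = 185619.19
Import VAT = 185619.19 × 15% = 27842.88

Import duty: AUD 3639.59; import VAT: AUD 27842.88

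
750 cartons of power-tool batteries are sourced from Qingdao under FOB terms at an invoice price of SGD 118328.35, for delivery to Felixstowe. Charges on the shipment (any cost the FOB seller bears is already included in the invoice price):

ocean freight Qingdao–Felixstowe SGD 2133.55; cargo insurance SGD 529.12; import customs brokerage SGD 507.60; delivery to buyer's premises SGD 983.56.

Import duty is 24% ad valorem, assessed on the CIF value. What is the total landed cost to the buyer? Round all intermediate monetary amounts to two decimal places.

Total landed cost: SGD 151520.02

FOB: the seller bears costs until goods are on board at the origin port; the buyer bears freight, insurance and all costs thereafter.
CIF value = FOB price + freight + insurance = 118328.35 + 2133.55 + 529.12 = 120991.02
Import duty = 120991.02 × 24% = 29037.84
Buyer bears: freight 2133.55 + insurance 529.12 + brokerage 507.60 + delivery 983.56 + duty 29037.84 = 33191.67
Landed cost = invoice 118328.35 + 33191.67 = 151520.02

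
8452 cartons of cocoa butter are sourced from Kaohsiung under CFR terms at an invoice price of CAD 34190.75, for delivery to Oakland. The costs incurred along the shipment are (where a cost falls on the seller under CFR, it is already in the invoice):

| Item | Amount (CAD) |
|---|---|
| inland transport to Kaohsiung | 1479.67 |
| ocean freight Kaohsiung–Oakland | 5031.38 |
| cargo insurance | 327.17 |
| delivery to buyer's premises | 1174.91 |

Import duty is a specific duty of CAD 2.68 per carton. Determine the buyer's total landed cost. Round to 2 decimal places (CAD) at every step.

Total landed cost: CAD 58344.19

CFR: the seller pays costs through ocean freight to the destination port, but not insurance.
Already in the invoice (seller's account under CFR): inland to port, freight — exclude.
CIF value = CFR price + insurance = 34190.75 + 327.17 = 34517.92
Import duty = 8452 × 2.68 = 22651.36
Buyer bears: insurance 327.17 + delivery 1174.91 + duty 22651.36 = 24153.44
Landed cost = invoice 34190.75 + 24153.44 = 58344.19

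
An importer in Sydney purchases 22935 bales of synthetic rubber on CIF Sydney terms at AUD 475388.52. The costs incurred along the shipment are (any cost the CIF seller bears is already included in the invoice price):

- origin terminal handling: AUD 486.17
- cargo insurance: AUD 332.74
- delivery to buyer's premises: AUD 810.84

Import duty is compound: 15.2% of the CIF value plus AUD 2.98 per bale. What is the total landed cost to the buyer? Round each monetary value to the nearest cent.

Total landed cost: AUD 616804.72

CIF: the seller pays costs through ocean freight and marine insurance to the destination port.
Already in the invoice (seller's account under CIF): origin terminal, insurance — exclude.
The CIF price already equals the CIF value: 475388.52
Ad valorem component: 475388.52 × 15.2% = 72259.06
Specific component: 22935 × 2.98 = 68346.30
Import duty = 72259.06 + 68346.30 = 140605.36
Buyer bears: delivery 810.84 + duty 140605.36 = 141416.20
Landed cost = invoice 475388.52 + 141416.20 = 616804.72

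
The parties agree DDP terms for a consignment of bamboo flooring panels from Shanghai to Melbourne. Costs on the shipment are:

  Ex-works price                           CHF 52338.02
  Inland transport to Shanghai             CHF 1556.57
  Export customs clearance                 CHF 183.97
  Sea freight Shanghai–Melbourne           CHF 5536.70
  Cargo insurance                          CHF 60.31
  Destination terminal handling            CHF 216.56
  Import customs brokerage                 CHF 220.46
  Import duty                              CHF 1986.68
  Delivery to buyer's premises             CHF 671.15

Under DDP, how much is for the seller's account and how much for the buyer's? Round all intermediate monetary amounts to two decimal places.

Seller: CHF 62770.42; buyer: CHF 0.00

DDP: the seller bears all costs including import duty.
Seller's account: goods 52338.02 + inland to port 1556.57 + export clearance 183.97 + freight 5536.70 + insurance 60.31 + destination terminal 216.56 + brokerage 220.46 + duty 1986.68 + delivery 671.15 = 62770.42
Buyer's account: 0.00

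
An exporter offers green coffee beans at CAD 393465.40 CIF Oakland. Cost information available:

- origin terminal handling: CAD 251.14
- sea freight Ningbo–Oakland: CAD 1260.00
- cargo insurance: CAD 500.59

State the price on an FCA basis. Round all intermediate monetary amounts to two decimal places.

FCA price: CAD 391453.67

From CIF to FCA, the seller no longer bears: origin terminal, freight, insurance.
FCA price = 393465.40 − 251.14 − 1260.00 − 500.59 = 391453.67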